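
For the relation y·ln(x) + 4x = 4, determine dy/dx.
Apply d/dx to both sides, remembering that y depends on x. Each occurrence of y therefore brings in a y' = dy/dx via the chain rule.

With F(x, y) equal to the left-hand side minus the right, differentiate F term by term:
  d/dx[4x] = 4
  d/dx[y·ln(x)] = y'·ln(x) + y/x
  d/dx[-4] = 0
Adding these up, d/dx[F] = 0 becomes
  (4 + y/x) + (ln(x))·y' = 0,
so isolating y',
  dy/dx = -(4 + y/x)/(ln(x))
        = -((4x + y)/x)/(ln(x)) = (-4x - y)/(x·ln(x))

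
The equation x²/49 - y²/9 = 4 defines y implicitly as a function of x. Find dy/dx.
Apply d/dx to both sides, remembering that y depends on x. Each occurrence of y therefore brings in a y' = dy/dx via the chain rule.

With F(x, y) equal to the left-hand side minus the right, differentiate F term by term:
  d/dx[x^2/49] = 2x/49
  d/dx[-y^2/9] = -2y·y'/9
  d/dx[-4] = 0
Adding these up, d/dx[F] = 0 becomes
  (2x/49) + (-2y/9)·y' = 0,
so isolating y',
  dy/dx = -(2x/49)/(-2y/9) = 9x/(49y)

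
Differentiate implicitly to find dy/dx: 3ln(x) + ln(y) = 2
Differentiate both sides with respect to x, treating y as y(x). By the chain rule, any term containing y contributes a factor of y' = dy/dx when we differentiate it.

Move every term to one side and write the relation as F(x, y) = 0. Term by term,
  d/dx[3ln(x)] = 3/x
  d/dx[ln(y)] = y'/y
  d/dx[-2] = 0

The pieces without y' make up ∂F/∂x and the coefficient of y' is ∂F/∂y:
  ∂F/∂x = 3/x,
  ∂F/∂y = 1/y.

Since d/dx[F] = ∂F/∂x + (∂F/∂y)·y' = 0, solve for y':
  (∂F/∂y)·y' = -∂F/∂x
  dy/dx = -(∂F/∂x)/(∂F/∂y) = -(3/x)/(1/y) = -3y/x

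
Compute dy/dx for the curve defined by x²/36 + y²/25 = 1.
Differentiate the relation implicitly: treat y = y(x) and apply the chain rule, so every y-derivative picks up a y' = dy/dx factor.

With everything moved to the left-hand side, differentiate term by term:
  d/dx[x^2/36] = x/18
  d/dx[y^2/25] = 2y·y'/25
  d/dx[-1] = 0

Separating the contributions that come from x directly and those that come through y:
  without y':      x/18
  multiplying y':  2y/25

so (x/18) + (2y/25)·y' = 0, and therefore
  dy/dx = -(x/18)/(2y/25) = -25x/(36y)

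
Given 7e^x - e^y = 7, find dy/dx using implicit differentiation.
Differentiate both sides with respect to x, treating y as y(x). By the chain rule, any term containing y contributes a factor of y' = dy/dx when we differentiate it.

Move every term to one side and write the relation as F(x, y) = 0. Term by term,
  d/dx[7e^(x)] = 7e^(x)
  d/dx[-e^(y)] = -y'·e^(y)
  d/dx[-7] = 0

The pieces without y' make up ∂F/∂x and the coefficient of y' is ∂F/∂y:
  ∂F/∂x = 7e^(x),
  ∂F/∂y = -e^(y).

Since d/dx[F] = ∂F/∂x + (∂F/∂y)·y' = 0, solve for y':
  (∂F/∂y)·y' = -∂F/∂x
  dy/dx = -(∂F/∂x)/(∂F/∂y) = -(7e^(x))/(-e^(y)) = 7e^(x - y)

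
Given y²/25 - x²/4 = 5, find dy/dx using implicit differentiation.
Apply d/dx to both sides, remembering that y depends on x. Each occurrence of y therefore brings in a y' = dy/dx via the chain rule.

With F(x, y) equal to the left-hand side minus the right, differentiate F term by term:
  d/dx[-x^2/4] = -x/2
  d/dx[y^2/25] = 2y·y'/25
  d/dx[-5] = 0
Adding these up, d/dx[F] = 0 becomes
  (-x/2) + (2y/25)·y' = 0,
so isolating y',
  dy/dx = -(-x/2)/(2y/25) = 25x/(4y)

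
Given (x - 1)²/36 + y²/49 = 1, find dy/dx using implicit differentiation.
Apply d/dx to both sides, remembering that y depends on x. Each occurrence of y therefore brings in a y' = dy/dx via the chain rule.

With F(x, y) equal to the left-hand side minus the right, differentiate F term by term:
  d/dx[y^2/49] = 2y·y'/49
  d/dx[(x - 1)^2/36] = x/18 - 1/18
  d/dx[-1] = 0
Adding these up, d/dx[F] = 0 becomes
  (x/18 - 1/18) + (2y/49)·y' = 0,
so isolating y',
  dy/dx = -(x/18 - 1/18)/(2y/49)
        = -((x - 1)/18)/(2y/49) = 49(1 - x)/(36y)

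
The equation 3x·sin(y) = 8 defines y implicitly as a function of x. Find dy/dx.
Differentiate both sides with respect to x, treating y as y(x). By the chain rule, any term containing y contributes a factor of y' = dy/dx when we differentiate it.

Move every term to one side and write the relation as F(x, y) = 0. Term by term,
  d/dx[3x·sin(y)] = 3x·y'·cos(y) + 3sin(y)
  d/dx[-8] = 0

The pieces without y' make up ∂F/∂x and the coefficient of y' is ∂F/∂y:
  ∂F/∂x = 3sin(y),
  ∂F/∂y = 3x·cos(y).

Since d/dx[F] = ∂F/∂x + (∂F/∂y)·y' = 0, solve for y':
  (∂F/∂y)·y' = -∂F/∂x
  dy/dx = -(∂F/∂x)/(∂F/∂y) = -(3sin(y))/(3x·cos(y)) = -tan(y)/x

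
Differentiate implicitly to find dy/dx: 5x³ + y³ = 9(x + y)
Take d/dx of both sides. Since y is implicitly a function of x, the chain rule attaches a y' = dy/dx factor whenever we differentiate through y.

Set F(x, y) = (left side) − (right side), so the curve is F = 0. Differentiating each term of F:
  d/dx[5x^3] = 15x^2
  d/dx[-9x] = -9
  d/dx[y^3] = 3y^2·y'
  d/dx[-9y] = -9·y'

Collecting, the y'-free part is the partial derivative in x and the y' coefficient is the partial derivative in y:
  ∂F/∂x = 15x^2 - 9
  ∂F/∂y = 3y^2 - 9

so d/dx[F(x, y(x))] = ∂F/∂x + (∂F/∂y)·y' = 0. Rearranging,
  dy/dx = -(∂F/∂x)/(∂F/∂y) = -(15x^2 - 9)/(3y^2 - 9) = (3 - 5x^2)/(y^2 - 3)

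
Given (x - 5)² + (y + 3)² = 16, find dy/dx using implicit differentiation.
Take d/dx of both sides. Since y is implicitly a function of x, the chain rule attaches a y' = dy/dx factor whenever we differentiate through y.

Set F(x, y) = (left side) − (right side), so the curve is F = 0. Differentiating each term of F:
  d/dx[(x - 5)^2] = 2x - 10
  d/dx[(y + 3)^2] = 2·y'(y + 3)
  d/dx[-16] = 0

Collecting, the y'-free part is the partial derivative in x and the y' coefficient is the partial derivative in y:
  ∂F/∂x = 2x - 10
  ∂F/∂y = 2y + 6

so d/dx[F(x, y(x))] = ∂F/∂x + (∂F/∂y)·y' = 0. Rearranging,
  dy/dx = -(∂F/∂x)/(∂F/∂y) = -(2x - 10)/(2y + 6) = (5 - x)/(y + 3)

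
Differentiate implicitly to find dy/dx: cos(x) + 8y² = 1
Differentiate the relation implicitly: treat y = y(x) and apply the chain rule, so every y-derivative picks up a y' = dy/dx factor.

With everything moved to the left-hand side, differentiate term by term:
  d/dx[8y^2] = 16y·y'
  d/dx[cos(x)] = -sin(x)
  d/dx[-1] = 0

Separating the contributions that come from x directly and those that come through y:
  without y':      -sin(x)
  multiplying y':  16y

so (-sin(x)) + (16y)·y' = 0, and therefore
  dy/dx = -(-sin(x))/(16y) = sin(x)/(16y)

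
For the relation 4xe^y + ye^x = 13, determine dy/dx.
Take d/dx of both sides. Since y is implicitly a function of x, the chain rule attaches a y' = dy/dx factor whenever we differentiate through y.

Set F(x, y) = (left side) − (right side), so the curve is F = 0. Differentiating each term of F:
  d/dx[4x·e^(y)] = 4x·y'·e^(y) + 4e^(y)
  d/dx[y·e^(x)] = y·e^(x) + y'·e^(x)
  d/dx[-13] = 0

Collecting, the y'-free part is the partial derivative in x and the y' coefficient is the partial derivative in y:
  ∂F/∂x = y·e^(x) + 4e^(y)
  ∂F/∂y = 4x·e^(y) + e^(x)

so d/dx[F(x, y(x))] = ∂F/∂x + (∂F/∂y)·y' = 0. Rearranging,
  dy/dx = -(∂F/∂x)/(∂F/∂y) = -(y·e^(x) + 4e^(y))/(4x·e^(y) + e^(x)) = (-y·e^(x) - 4e^(y))/(4x·e^(y) + e^(x))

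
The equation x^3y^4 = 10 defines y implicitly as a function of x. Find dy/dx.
Differentiate both sides with respect to x, treating y as y(x). By the chain rule, any term containing y contributes a factor of y' = dy/dx when we differentiate it.

Move every term to one side and write the relation as F(x, y) = 0. Term by term,
  d/dx[x^3y^4] = 4x^3y^3·y' + 3x^2y^4
  d/dx[-10] = 0

The pieces without y' make up ∂F/∂x and the coefficient of y' is ∂F/∂y:
  ∂F/∂x = 3x^2y^4,
  ∂F/∂y = 4x^3y^3.

Since d/dx[F] = ∂F/∂x + (∂F/∂y)·y' = 0, solve for y':
  (∂F/∂y)·y' = -∂F/∂x
  dy/dx = -(∂F/∂x)/(∂F/∂y) = -(3x^2y^4)/(4x^3y^3) = -3y/(4x)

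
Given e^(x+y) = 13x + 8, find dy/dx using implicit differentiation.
Differentiate the relation implicitly: treat y = y(x) and apply the chain rule, so every y-derivative picks up a y' = dy/dx factor.

With everything moved to the left-hand side, differentiate term by term:
  d/dx[-13x] = -13
  d/dx[e^(x + y)] = (y' + 1)·e^(x + y)
  d/dx[-8] = 0

Separating the contributions that come from x directly and those that come through y:
  without y':      e^(x + y) - 13
  multiplying y':  e^(x + y)

so (e^(x + y) - 13) + (e^(x + y))·y' = 0, and therefore
  dy/dx = -(e^(x + y) - 13)/(e^(x + y)) = 13e^(-x - y) - 1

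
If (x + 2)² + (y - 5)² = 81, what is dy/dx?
Differentiate the relation implicitly: treat y = y(x) and apply the chain rule, so every y-derivative picks up a y' = dy/dx factor.

With everything moved to the left-hand side, differentiate term by term:
  d/dx[(x + 2)^2] = 2x + 4
  d/dx[(y - 5)^2] = 2·y'(y - 5)
  d/dx[-81] = 0

Separating the contributions that come from x directly and those that come through y:
  without y':      2x + 4
  multiplying y':  2y - 10

so (2x + 4) + (2y - 10)·y' = 0, and therefore
  dy/dx = -(2x + 4)/(2y - 10) = (-x - 2)/(y - 5)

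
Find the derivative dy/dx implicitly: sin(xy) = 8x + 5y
Differentiate both sides with respect to x, treating y as y(x). By the chain rule, any term containing y contributes a factor of y' = dy/dx when we differentiate it.

Move every term to one side and write the relation as F(x, y) = 0. Term by term,
  d/dx[-8x] = -8
  d/dx[-5y] = -5·y'
  d/dx[sin(xy)] = (x·y' + y)·cos(xy)

The pieces without y' make up ∂F/∂x and the coefficient of y' is ∂F/∂y:
  ∂F/∂x = y·cos(xy) - 8,
  ∂F/∂y = x·cos(xy) - 5.

Since d/dx[F] = ∂F/∂x + (∂F/∂y)·y' = 0, solve for y':
  (∂F/∂y)·y' = -∂F/∂x
  dy/dx = -(∂F/∂x)/(∂F/∂y) = -(y·cos(xy) - 8)/(x·cos(xy) - 5) = (-y·cos(xy) + 8)/(x·cos(xy) - 5)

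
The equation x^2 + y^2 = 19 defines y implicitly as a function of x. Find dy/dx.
Differentiate both sides with respect to x, treating y as y(x). By the chain rule, any term containing y contributes a factor of y' = dy/dx when we differentiate it.

Move every term to one side and write the relation as F(x, y) = 0. Term by term,
  d/dx[x^2] = 2x
  d/dx[y^2] = 2y·y'
  d/dx[-19] = 0

The pieces without y' make up ∂F/∂x and the coefficient of y' is ∂F/∂y:
  ∂F/∂x = 2x,
  ∂F/∂y = 2y.

Since d/dx[F] = ∂F/∂x + (∂F/∂y)·y' = 0, solve for y':
  (∂F/∂y)·y' = -∂F/∂x
  dy/dx = -(∂F/∂x)/(∂F/∂y) = -(2x)/(2y) = -x/y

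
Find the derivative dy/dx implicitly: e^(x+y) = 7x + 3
Apply d/dx to both sides, remembering that y depends on x. Each occurrence of y therefore brings in a y' = dy/dx via the chain rule.

With F(x, y) equal to the left-hand side minus the right, differentiate F term by term:
  d/dx[-7x] = -7
  d/dx[e^(x + y)] = (y' + 1)·e^(x + y)
  d/dx[-3] = 0
Adding these up, d/dx[F] = 0 becomes
  (e^(x + y) - 7) + (e^(x + y))·y' = 0,
so isolating y',
  dy/dx = -(e^(x + y) - 7)/(e^(x + y)) = 7e^(-x - y) - 1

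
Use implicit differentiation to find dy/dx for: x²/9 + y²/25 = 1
Apply d/dx to both sides, remembering that y depends on x. Each occurrence of y therefore brings in a y' = dy/dx via the chain rule.

With F(x, y) equal to the left-hand side minus the right, differentiate F term by term:
  d/dx[x^2/9] = 2x/9
  d/dx[y^2/25] = 2y·y'/25
  d/dx[-1] = 0
Adding these up, d/dx[F] = 0 becomes
  (2x/9) + (2y/25)·y' = 0,
so isolating y',
  dy/dx = -(2x/9)/(2y/25) = -25x/(9y)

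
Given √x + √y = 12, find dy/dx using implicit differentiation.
Differentiate both sides with respect to x, treating y as y(x). By the chain rule, any term containing y contributes a factor of y' = dy/dx when we differentiate it.

Move every term to one side and write the relation as F(x, y) = 0. Term by term,
  d/dx[√(x)] = 1/(2√(x))
  d/dx[√(y)] = y'/(2√(y))
  d/dx[-12] = 0

The pieces without y' make up ∂F/∂x and the coefficient of y' is ∂F/∂y:
  ∂F/∂x = 1/(2√(x)),
  ∂F/∂y = 1/(2√(y)).

Since d/dx[F] = ∂F/∂x + (∂F/∂y)·y' = 0, solve for y':
  (∂F/∂y)·y' = -∂F/∂x
  dy/dx = -(∂F/∂x)/(∂F/∂y) = -(1/(2√(x)))/(1/(2√(y))) = -√(y)/√(x)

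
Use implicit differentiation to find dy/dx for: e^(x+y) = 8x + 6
Differentiate the relation implicitly: treat y = y(x) and apply the chain rule, so every y-derivative picks up a y' = dy/dx factor.

With everything moved to the left-hand side, differentiate term by term:
  d/dx[-8x] = -8
  d/dx[e^(x + y)] = (y' + 1)·e^(x + y)
  d/dx[-6] = 0

Separating the contributions that come from x directly and those that come through y:
  without y':      e^(x + y) - 8
  multiplying y':  e^(x + y)

so (e^(x + y) - 8) + (e^(x + y))·y' = 0, and therefore
  dy/dx = -(e^(x + y) - 8)/(e^(x + y)) = 8e^(-x - y) - 1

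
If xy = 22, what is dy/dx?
Differentiate the relation implicitly: treat y = y(x) and apply the chain rule, so every y-derivative picks up a y' = dy/dx factor.

With everything moved to the left-hand side, differentiate term by term:
  d/dx[xy] = x·y' + y
  d/dx[-22] = 0

Separating the contributions that come from x directly and those that come through y:
  without y':      y
  multiplying y':  x

so (y) + (x)·y' = 0, and therefore
  dy/dx = -(y)/(x) = -y/x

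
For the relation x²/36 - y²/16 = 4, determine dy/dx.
Differentiate the relation implicitly: treat y = y(x) and apply the chain rule, so every y-derivative picks up a y' = dy/dx factor.

With everything moved to the left-hand side, differentiate term by term:
  d/dx[x^2/36] = x/18
  d/dx[-y^2/16] = -y·y'/8
  d/dx[-4] = 0

Separating the contributions that come from x directly and those that come through y:
  without y':      x/18
  multiplying y':  -y/8

so (x/18) + (-y/8)·y' = 0, and therefore
  dy/dx = -(x/18)/(-y/8) = 4x/(9y)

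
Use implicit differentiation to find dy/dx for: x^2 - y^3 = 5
Take d/dx of both sides. Since y is implicitly a function of x, the chain rule attaches a y' = dy/dx factor whenever we differentiate through y.

Set F(x, y) = (left side) − (right side), so the curve is F = 0. Differentiating each term of F:
  d/dx[x^2] = 2x
  d/dx[-y^3] = -3y^2·y'
  d/dx[-5] = 0

Collecting, the y'-free part is the partial derivative in x and the y' coefficient is the partial derivative in y:
  ∂F/∂x = 2x
  ∂F/∂y = -3y^2

so d/dx[F(x, y(x))] = ∂F/∂x + (∂F/∂y)·y' = 0. Rearranging,
  dy/dx = -(∂F/∂x)/(∂F/∂y) = -(2x)/(-3y^2) = 2x/(3y^2)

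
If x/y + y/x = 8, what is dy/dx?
Apply d/dx to both sides, remembering that y depends on x. Each occurrence of y therefore brings in a y' = dy/dx via the chain rule.

With F(x, y) equal to the left-hand side minus the right, differentiate F term by term:
  d/dx[x/y] = -x·y'/y^2 + 1/y
  d/dx[y/x] = y'/x - y/x^2
  d/dx[-8] = 0
Adding these up, d/dx[F] = 0 becomes
  (1/y - y/x^2) + (-x/y^2 + 1/x)·y' = 0,
so isolating y',
  dy/dx = -(1/y - y/x^2)/(-x/y^2 + 1/x)
        = -((x - y)(x + y)/(x^2y))/(-(x - y)(x + y)/(xy^2)) = y/x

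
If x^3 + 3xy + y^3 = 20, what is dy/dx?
Take d/dx of both sides. Since y is implicitly a function of x, the chain rule attaches a y' = dy/dx factor whenever we differentiate through y.

Set F(x, y) = (left side) − (right side), so the curve is F = 0. Differentiating each term of F:
  d/dx[x^3] = 3x^2
  d/dx[3xy] = 3x·y' + 3y
  d/dx[y^3] = 3y^2·y'
  d/dx[-20] = 0

Collecting, the y'-free part is the partial derivative in x and the y' coefficient is the partial derivative in y:
  ∂F/∂x = 3x^2 + 3y
  ∂F/∂y = 3x + 3y^2

so d/dx[F(x, y(x))] = ∂F/∂x + (∂F/∂y)·y' = 0. Rearranging,
  dy/dx = -(∂F/∂x)/(∂F/∂y) = -(3x^2 + 3y)/(3x + 3y^2) = (-x^2 - y)/(x + y^2)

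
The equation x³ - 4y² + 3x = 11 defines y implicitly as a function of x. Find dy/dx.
Apply d/dx to both sides, remembering that y depends on x. Each occurrence of y therefore brings in a y' = dy/dx via the chain rule.

With F(x, y) equal to the left-hand side minus the right, differentiate F term by term:
  d/dx[x^3] = 3x^2
  d/dx[3x] = 3
  d/dx[-4y^2] = -8y·y'
  d/dx[-11] = 0
Adding these up, d/dx[F] = 0 becomes
  (3x^2 + 3) + (-8y)·y' = 0,
so isolating y',
  dy/dx = -(3x^2 + 3)/(-8y) = 3(x^2 + 1)/(8y)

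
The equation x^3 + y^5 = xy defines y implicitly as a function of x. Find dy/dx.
Differentiate the relation implicitly: treat y = y(x) and apply the chain rule, so every y-derivative picks up a y' = dy/dx factor.

With everything moved to the left-hand side, differentiate term by term:
  d/dx[x^3] = 3x^2
  d/dx[-xy] = -x·y' - y
  d/dx[y^5] = 5y^4·y'

Separating the contributions that come from x directly and those that come through y:
  without y':      3x^2 - y
  multiplying y':  -x + 5y^4

so (3x^2 - y) + (-x + 5y^4)·y' = 0, and therefore
  dy/dx = -(3x^2 - y)/(-x + 5y^4) = (3x^2 - y)/(x - 5y^4)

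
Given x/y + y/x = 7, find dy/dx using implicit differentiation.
Differentiate the relation implicitly: treat y = y(x) and apply the chain rule, so every y-derivative picks up a y' = dy/dx factor.

With everything moved to the left-hand side, differentiate term by term:
  d/dx[x/y] = -x·y'/y^2 + 1/y
  d/dx[y/x] = y'/x - y/x^2
  d/dx[-7] = 0

Separating the contributions that come from x directly and those that come through y:
  without y':      1/y - y/x^2
  multiplying y':  -x/y^2 + 1/x

so (1/y - y/x^2) + (-x/y^2 + 1/x)·y' = 0, and therefore
  dy/dx = -(1/y - y/x^2)/(-x/y^2 + 1/x)
        = -((x - y)(x + y)/(x^2y))/(-(x - y)(x + y)/(xy^2)) = y/x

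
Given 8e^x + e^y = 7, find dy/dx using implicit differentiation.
Apply d/dx to both sides, remembering that y depends on x. Each occurrence of y therefore brings in a y' = dy/dx via the chain rule.

With F(x, y) equal to the left-hand side minus the right, differentiate F term by term:
  d/dx[8e^(x)] = 8e^(x)
  d/dx[e^(y)] = y'·e^(y)
  d/dx[-7] = 0
Adding these up, d/dx[F] = 0 becomes
  (8e^(x)) + (e^(y))·y' = 0,
so isolating y',
  dy/dx = -(8e^(x))/(e^(y)) = -8e^(x - y)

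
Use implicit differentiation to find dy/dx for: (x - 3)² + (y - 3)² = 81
Apply d/dx to both sides, remembering that y depends on x. Each occurrence of y therefore brings in a y' = dy/dx via the chain rule.

With F(x, y) equal to the left-hand side minus the right, differentiate F term by term:
  d/dx[(x - 3)^2] = 2x - 6
  d/dx[(y - 3)^2] = 2·y'(y - 3)
  d/dx[-81] = 0
Adding these up, d/dx[F] = 0 becomes
  (2x - 6) + (2y - 6)·y' = 0,
so isolating y',
  dy/dx = -(2x - 6)/(2y - 6) = (3 - x)/(y - 3)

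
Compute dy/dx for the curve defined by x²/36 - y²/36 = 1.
Apply d/dx to both sides, remembering that y depends on x. Each occurrence of y therefore brings in a y' = dy/dx via the chain rule.

With F(x, y) equal to the left-hand side minus the right, differentiate F term by term:
  d/dx[x^2/36] = x/18
  d/dx[-y^2/36] = -y·y'/18
  d/dx[-1] = 0
Adding these up, d/dx[F] = 0 becomes
  (x/18) + (-y/18)·y' = 0,
so isolating y',
  dy/dx = -(x/18)/(-y/18) = x/y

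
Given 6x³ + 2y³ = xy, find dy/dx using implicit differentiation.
Take d/dx of both sides. Since y is implicitly a function of x, the chain rule attaches a y' = dy/dx factor whenever we differentiate through y.

Set F(x, y) = (left side) − (right side), so the curve is F = 0. Differentiating each term of F:
  d/dx[6x^3] = 18x^2
  d/dx[-xy] = -x·y' - y
  d/dx[2y^3] = 6y^2·y'

Collecting, the y'-free part is the partial derivative in x and the y' coefficient is the partial derivative in y:
  ∂F/∂x = 18x^2 - y
  ∂F/∂y = -x + 6y^2

so d/dx[F(x, y(x))] = ∂F/∂x + (∂F/∂y)·y' = 0. Rearranging,
  dy/dx = -(∂F/∂x)/(∂F/∂y) = -(18x^2 - y)/(-x + 6y^2) = (18x^2 - y)/(x - 6y^2)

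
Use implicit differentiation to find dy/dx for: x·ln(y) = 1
Differentiate both sides with respect to x, treating y as y(x). By the chain rule, any term containing y contributes a factor of y' = dy/dx when we differentiate it.

Move every term to one side and write the relation as F(x, y) = 0. Term by term,
  d/dx[x·ln(y)] = x·y'/y + ln(y)
  d/dx[-1] = 0

The pieces without y' make up ∂F/∂x and the coefficient of y' is ∂F/∂y:
  ∂F/∂x = ln(y),
  ∂F/∂y = x/y.

Since d/dx[F] = ∂F/∂x + (∂F/∂y)·y' = 0, solve for y':
  (∂F/∂y)·y' = -∂F/∂x
  dy/dx = -(∂F/∂x)/(∂F/∂y) = -(ln(y))/(x/y) = -y·ln(y)/x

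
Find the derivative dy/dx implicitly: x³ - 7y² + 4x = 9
Differentiate the relation implicitly: treat y = y(x) and apply the chain rule, so every y-derivative picks up a y' = dy/dx factor.

With everything moved to the left-hand side, differentiate term by term:
  d/dx[x^3] = 3x^2
  d/dx[4x] = 4
  d/dx[-7y^2] = -14y·y'
  d/dx[-9] = 0

Separating the contributions that come from x directly and those that come through y:
  without y':      3x^2 + 4
  multiplying y':  -14y

so (3x^2 + 4) + (-14y)·y' = 0, and therefore
  dy/dx = -(3x^2 + 4)/(-14y) = (3x^2 + 4)/(14y)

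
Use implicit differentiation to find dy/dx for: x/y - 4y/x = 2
Apply d/dx to both sides, remembering that y depends on x. Each occurrence of y therefore brings in a y' = dy/dx via the chain rule.

With F(x, y) equal to the left-hand side minus the right, differentiate F term by term:
  d/dx[x/y] = -x·y'/y^2 + 1/y
  d/dx[-4y/x] = -4·y'/x + 4y/x^2
  d/dx[-2] = 0
Adding these up, d/dx[F] = 0 becomes
  (1/y + 4y/x^2) + (-x/y^2 - 4/x)·y' = 0,
so isolating y',
  dy/dx = -(1/y + 4y/x^2)/(-x/y^2 - 4/x)
        = -((x^2 + 4y^2)/(x^2y))/(-(x^2 + 4y^2)/(xy^2)) = y/x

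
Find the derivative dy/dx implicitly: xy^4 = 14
Apply d/dx to both sides, remembering that y depends on x. Each occurrence of y therefore brings in a y' = dy/dx via the chain rule.

With F(x, y) equal to the left-hand side minus the right, differentiate F term by term:
  d/dx[xy^4] = 4xy^3·y' + y^4
  d/dx[-14] = 0
Adding these up, d/dx[F] = 0 becomes
  (y^4) + (4xy^3)·y' = 0,
so isolating y',
  dy/dx = -(y^4)/(4xy^3) = -y/(4x)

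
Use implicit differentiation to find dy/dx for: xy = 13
Differentiate both sides with respect to x, treating y as y(x). By the chain rule, any term containing y contributes a factor of y' = dy/dx when we differentiate it.

Move every term to one side and write the relation as F(x, y) = 0. Term by term,
  d/dx[xy] = x·y' + y
  d/dx[-13] = 0

The pieces without y' make up ∂F/∂x and the coefficient of y' is ∂F/∂y:
  ∂F/∂x = y,
  ∂F/∂y = x.

Since d/dx[F] = ∂F/∂x + (∂F/∂y)·y' = 0, solve for y':
  (∂F/∂y)·y' = -∂F/∂x
  dy/dx = -(∂F/∂x)/(∂F/∂y) = -(y)/(x) = -y/x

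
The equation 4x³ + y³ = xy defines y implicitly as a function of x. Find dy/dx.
Differentiate both sides with respect to x, treating y as y(x). By the chain rule, any term containing y contributes a factor of y' = dy/dx when we differentiate it.

Move every term to one side and write the relation as F(x, y) = 0. Term by term,
  d/dx[4x^3] = 12x^2
  d/dx[-xy] = -x·y' - y
  d/dx[y^3] = 3y^2·y'

The pieces without y' make up ∂F/∂x and the coefficient of y' is ∂F/∂y:
  ∂F/∂x = 12x^2 - y,
  ∂F/∂y = -x + 3y^2.

Since d/dx[F] = ∂F/∂x + (∂F/∂y)·y' = 0, solve for y':
  (∂F/∂y)·y' = -∂F/∂x
  dy/dx = -(∂F/∂x)/(∂F/∂y) = -(12x^2 - y)/(-x + 3y^2) = (12x^2 - y)/(x - 3y^2)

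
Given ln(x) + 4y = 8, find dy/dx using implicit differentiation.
Take d/dx of both sides. Since y is implicitly a function of x, the chain rule attaches a y' = dy/dx factor whenever we differentiate through y.

Set F(x, y) = (left side) − (right side), so the curve is F = 0. Differentiating each term of F:
  d/dx[4y] = 4·y'
  d/dx[ln(x)] = 1/x
  d/dx[-8] = 0

Collecting, the y'-free part is the partial derivative in x and the y' coefficient is the partial derivative in y:
  ∂F/∂x = 1/x
  ∂F/∂y = 4

so d/dx[F(x, y(x))] = ∂F/∂x + (∂F/∂y)·y' = 0. Rearranging,
  dy/dx = -(∂F/∂x)/(∂F/∂y) = -(1/x)/(4) = -1/(4x)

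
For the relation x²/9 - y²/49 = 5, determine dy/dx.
Apply d/dx to both sides, remembering that y depends on x. Each occurrence of y therefore brings in a y' = dy/dx via the chain rule.

With F(x, y) equal to the left-hand side minus the right, differentiate F term by term:
  d/dx[x^2/9] = 2x/9
  d/dx[-y^2/49] = -2y·y'/49
  d/dx[-5] = 0
Adding these up, d/dx[F] = 0 becomes
  (2x/9) + (-2y/49)·y' = 0,
so isolating y',
  dy/dx = -(2x/9)/(-2y/49) = 49x/(9y)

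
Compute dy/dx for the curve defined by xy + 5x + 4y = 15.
Differentiate the relation implicitly: treat y = y(x) and apply the chain rule, so every y-derivative picks up a y' = dy/dx factor.

With everything moved to the left-hand side, differentiate term by term:
  d/dx[xy] = x·y' + y
  d/dx[5x] = 5
  d/dx[4y] = 4·y'
  d/dx[-15] = 0

Separating the contributions that come from x directly and those that come through y:
  without y':      y + 5
  multiplying y':  x + 4

so (y + 5) + (x + 4)·y' = 0, and therefore
  dy/dx = -(y + 5)/(x + 4) = (-y - 5)/(x + 4)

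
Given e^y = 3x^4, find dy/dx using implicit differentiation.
Differentiate both sides with respect to x, treating y as y(x). By the chain rule, any term containing y contributes a factor of y' = dy/dx when we differentiate it.

Move every term to one side and write the relation as F(x, y) = 0. Term by term,
  d/dx[-3x^4] = -12x^3
  d/dx[e^(y)] = y'·e^(y)

The pieces without y' make up ∂F/∂x and the coefficient of y' is ∂F/∂y:
  ∂F/∂x = -12x^3,
  ∂F/∂y = e^(y).

Since d/dx[F] = ∂F/∂x + (∂F/∂y)·y' = 0, solve for y':
  (∂F/∂y)·y' = -∂F/∂x
  dy/dx = -(∂F/∂x)/(∂F/∂y) = -(-12x^3)/(e^(y)) = 12x^3e^(-y)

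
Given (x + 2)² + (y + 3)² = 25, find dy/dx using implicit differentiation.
Differentiate both sides with respect to x, treating y as y(x). By the chain rule, any term containing y contributes a factor of y' = dy/dx when we differentiate it.

Move every term to one side and write the relation as F(x, y) = 0. Term by term,
  d/dx[(x + 2)^2] = 2x + 4
  d/dx[(y + 3)^2] = 2·y'(y + 3)
  d/dx[-25] = 0

The pieces without y' make up ∂F/∂x and the coefficient of y' is ∂F/∂y:
  ∂F/∂x = 2x + 4,
  ∂F/∂y = 2y + 6.

Since d/dx[F] = ∂F/∂x + (∂F/∂y)·y' = 0, solve for y':
  (∂F/∂y)·y' = -∂F/∂x
  dy/dx = -(∂F/∂x)/(∂F/∂y) = -(2x + 4)/(2y + 6) = (-x - 2)/(y + 3)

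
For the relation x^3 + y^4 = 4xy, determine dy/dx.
Take d/dx of both sides. Since y is implicitly a function of x, the chain rule attaches a y' = dy/dx factor whenever we differentiate through y.

Set F(x, y) = (left side) − (right side), so the curve is F = 0. Differentiating each term of F:
  d/dx[x^3] = 3x^2
  d/dx[-4xy] = -4x·y' - 4y
  d/dx[y^4] = 4y^3·y'

Collecting, the y'-free part is the partial derivative in x and the y' coefficient is the partial derivative in y:
  ∂F/∂x = 3x^2 - 4y
  ∂F/∂y = -4x + 4y^3

so d/dx[F(x, y(x))] = ∂F/∂x + (∂F/∂y)·y' = 0. Rearranging,
  dy/dx = -(∂F/∂x)/(∂F/∂y) = -(3x^2 - 4y)/(-4x + 4y^3) = (3x^2/4 - y)/(x - y^3)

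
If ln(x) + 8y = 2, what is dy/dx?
Differentiate the relation implicitly: treat y = y(x) and apply the chain rule, so every y-derivative picks up a y' = dy/dx factor.

With everything moved to the left-hand side, differentiate term by term:
  d/dx[8y] = 8·y'
  d/dx[ln(x)] = 1/x
  d/dx[-2] = 0

Separating the contributions that come from x directly and those that come through y:
  without y':      1/x
  multiplying y':  8

so (1/x) + (8)·y' = 0, and therefore
  dy/dx = -(1/x)/(8) = -1/(8x)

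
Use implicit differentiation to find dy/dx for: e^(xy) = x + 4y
Differentiate both sides with respect to x, treating y as y(x). By the chain rule, any term containing y contributes a factor of y' = dy/dx when we differentiate it.

Move every term to one side and write the relation as F(x, y) = 0. Term by term,
  d/dx[-x] = -1
  d/dx[-4y] = -4·y'
  d/dx[e^(xy)] = (x·y' + y)·e^(xy)

The pieces without y' make up ∂F/∂x and the coefficient of y' is ∂F/∂y:
  ∂F/∂x = y·e^(xy) - 1,
  ∂F/∂y = x·e^(xy) - 4.

Since d/dx[F] = ∂F/∂x + (∂F/∂y)·y' = 0, solve for y':
  (∂F/∂y)·y' = -∂F/∂x
  dy/dx = -(∂F/∂x)/(∂F/∂y) = -(y·e^(xy) - 1)/(x·e^(xy) - 4) = (-y·e^(xy) + 1)/(x·e^(xy) - 4)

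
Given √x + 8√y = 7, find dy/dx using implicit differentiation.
Apply d/dx to both sides, remembering that y depends on x. Each occurrence of y therefore brings in a y' = dy/dx via the chain rule.

With F(x, y) equal to the left-hand side minus the right, differentiate F term by term:
  d/dx[√(x)] = 1/(2√(x))
  d/dx[8√(y)] = 4·y'/√(y)
  d/dx[-7] = 0
Adding these up, d/dx[F] = 0 becomes
  (1/(2√(x))) + (4/√(y))·y' = 0,
so isolating y',
  dy/dx = -(1/(2√(x)))/(4/√(y)) = -√(y)/(8√(x))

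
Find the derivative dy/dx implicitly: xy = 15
Apply d/dx to both sides, remembering that y depends on x. Each occurrence of y therefore brings in a y' = dy/dx via the chain rule.

With F(x, y) equal to the left-hand side minus the right, differentiate F term by term:
  d/dx[xy] = x·y' + y
  d/dx[-15] = 0
Adding these up, d/dx[F] = 0 becomes
  (y) + (x)·y' = 0,
so isolating y',
  dy/dx = -(y)/(x) = -y/x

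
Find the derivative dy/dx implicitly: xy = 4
Differentiate the relation implicitly: treat y = y(x) and apply the chain rule, so every y-derivative picks up a y' = dy/dx factor.

With everything moved to the left-hand side, differentiate term by term:
  d/dx[xy] = x·y' + y
  d/dx[-4] = 0

Separating the contributions that come from x directly and those that come through y:
  without y':      y
  multiplying y':  x

so (y) + (x)·y' = 0, and therefore
  dy/dx = -(y)/(x) = -y/x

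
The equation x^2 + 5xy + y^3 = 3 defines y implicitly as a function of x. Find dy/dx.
Take d/dx of both sides. Since y is implicitly a function of x, the chain rule attaches a y' = dy/dx factor whenever we differentiate through y.

Set F(x, y) = (left side) − (right side), so the curve is F = 0. Differentiating each term of F:
  d/dx[x^2] = 2x
  d/dx[5xy] = 5x·y' + 5y
  d/dx[y^3] = 3y^2·y'
  d/dx[-3] = 0

Collecting, the y'-free part is the partial derivative in x and the y' coefficient is the partial derivative in y:
  ∂F/∂x = 2x + 5y
  ∂F/∂y = 5x + 3y^2

so d/dx[F(x, y(x))] = ∂F/∂x + (∂F/∂y)·y' = 0. Rearranging,
  dy/dx = -(∂F/∂x)/(∂F/∂y) = -(2x + 5y)/(5x + 3y^2) = (-2x - 5y)/(5x + 3y^2)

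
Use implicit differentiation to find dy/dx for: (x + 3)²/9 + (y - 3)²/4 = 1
Differentiate both sides with respect to x, treating y as y(x). By the chain rule, any term containing y contributes a factor of y' = dy/dx when we differentiate it.

Move every term to one side and write the relation as F(x, y) = 0. Term by term,
  d/dx[(x + 3)^2/9] = 2x/9 + 2/3
  d/dx[(y - 3)^2/4] = y'(y - 3)/2
  d/dx[-1] = 0

The pieces without y' make up ∂F/∂x and the coefficient of y' is ∂F/∂y:
  ∂F/∂x = 2x/9 + 2/3,
  ∂F/∂y = y/2 - 3/2.

Since d/dx[F] = ∂F/∂x + (∂F/∂y)·y' = 0, solve for y':
  (∂F/∂y)·y' = -∂F/∂x
  dy/dx = -(∂F/∂x)/(∂F/∂y) = -(2x/9 + 2/3)/(y/2 - 3/2)
        = -(2(x + 3)/9)/((y - 3)/2) = 4(-x - 3)/(9(y - 3))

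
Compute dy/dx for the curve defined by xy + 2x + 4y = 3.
Take d/dx of both sides. Since y is implicitly a function of x, the chain rule attaches a y' = dy/dx factor whenever we differentiate through y.

Set F(x, y) = (left side) − (right side), so the curve is F = 0. Differentiating each term of F:
  d/dx[xy] = x·y' + y
  d/dx[2x] = 2
  d/dx[4y] = 4·y'
  d/dx[-3] = 0

Collecting, the y'-free part is the partial derivative in x and the y' coefficient is the partial derivative in y:
  ∂F/∂x = y + 2
  ∂F/∂y = x + 4

so d/dx[F(x, y(x))] = ∂F/∂x + (∂F/∂y)·y' = 0. Rearranging,
  dy/dx = -(∂F/∂x)/(∂F/∂y) = -(y + 2)/(x + 4) = (-y - 2)/(x + 4)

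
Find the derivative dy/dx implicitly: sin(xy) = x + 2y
Take d/dx of both sides. Since y is implicitly a function of x, the chain rule attaches a y' = dy/dx factor whenever we differentiate through y.

Set F(x, y) = (left side) − (right side), so the curve is F = 0. Differentiating each term of F:
  d/dx[-x] = -1
  d/dx[-2y] = -2·y'
  d/dx[sin(xy)] = (x·y' + y)·cos(xy)

Collecting, the y'-free part is the partial derivative in x and the y' coefficient is the partial derivative in y:
  ∂F/∂x = y·cos(xy) - 1
  ∂F/∂y = x·cos(xy) - 2

so d/dx[F(x, y(x))] = ∂F/∂x + (∂F/∂y)·y' = 0. Rearranging,
  dy/dx = -(∂F/∂x)/(∂F/∂y) = -(y·cos(xy) - 1)/(x·cos(xy) - 2) = (-y·cos(xy) + 1)/(x·cos(xy) - 2)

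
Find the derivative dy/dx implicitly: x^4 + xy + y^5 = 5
Take d/dx of both sides. Since y is implicitly a function of x, the chain rule attaches a y' = dy/dx factor whenever we differentiate through y.

Set F(x, y) = (left side) − (right side), so the curve is F = 0. Differentiating each term of F:
  d/dx[x^4] = 4x^3
  d/dx[xy] = x·y' + y
  d/dx[y^5] = 5y^4·y'
  d/dx[-5] = 0

Collecting, the y'-free part is the partial derivative in x and the y' coefficient is the partial derivative in y:
  ∂F/∂x = 4x^3 + y
  ∂F/∂y = x + 5y^4

so d/dx[F(x, y(x))] = ∂F/∂x + (∂F/∂y)·y' = 0. Rearranging,
  dy/dx = -(∂F/∂x)/(∂F/∂y) = -(4x^3 + y)/(x + 5y^4) = (-4x^3 - y)/(x + 5y^4)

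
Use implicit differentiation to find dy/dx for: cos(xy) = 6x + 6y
Take d/dx of both sides. Since y is implicitly a function of x, the chain rule attaches a y' = dy/dx factor whenever we differentiate through y.

Set F(x, y) = (left side) − (right side), so the curve is F = 0. Differentiating each term of F:
  d/dx[-6x] = -6
  d/dx[-6y] = -6·y'
  d/dx[cos(xy)] = -(x·y' + y)·sin(xy)

Collecting, the y'-free part is the partial derivative in x and the y' coefficient is the partial derivative in y:
  ∂F/∂x = -y·sin(xy) - 6
  ∂F/∂y = -x·sin(xy) - 6

so d/dx[F(x, y(x))] = ∂F/∂x + (∂F/∂y)·y' = 0. Rearranging,
  dy/dx = -(∂F/∂x)/(∂F/∂y) = -(-y·sin(xy) - 6)/(-x·sin(xy) - 6) = -(y·sin(xy) + 6)/(x·sin(xy) + 6)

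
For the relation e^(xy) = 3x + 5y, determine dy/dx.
Differentiate the relation implicitly: treat y = y(x) and apply the chain rule, so every y-derivative picks up a y' = dy/dx factor.

With everything moved to the left-hand side, differentiate term by term:
  d/dx[-3x] = -3
  d/dx[-5y] = -5·y'
  d/dx[e^(xy)] = (x·y' + y)·e^(xy)

Separating the contributions that come from x directly and those that come through y:
  without y':      y·e^(xy) - 3
  multiplying y':  x·e^(xy) - 5

so (y·e^(xy) - 3) + (x·e^(xy) - 5)·y' = 0, and therefore
  dy/dx = -(y·e^(xy) - 3)/(x·e^(xy) - 5) = (-y·e^(xy) + 3)/(x·e^(xy) - 5)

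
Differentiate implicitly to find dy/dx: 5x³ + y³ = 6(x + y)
Apply d/dx to both sides, remembering that y depends on x. Each occurrence of y therefore brings in a y' = dy/dx via the chain rule.

With F(x, y) equal to the left-hand side minus the right, differentiate F term by term:
  d/dx[5x^3] = 15x^2
  d/dx[-6x] = -6
  d/dx[y^3] = 3y^2·y'
  d/dx[-6y] = -6·y'
Adding these up, d/dx[F] = 0 becomes
  (15x^2 - 6) + (3y^2 - 6)·y' = 0,
so isolating y',
  dy/dx = -(15x^2 - 6)/(3y^2 - 6) = (2 - 5x^2)/(y^2 - 2)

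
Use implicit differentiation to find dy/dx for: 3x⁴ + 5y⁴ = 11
Apply d/dx to both sides, remembering that y depends on x. Each occurrence of y therefore brings in a y' = dy/dx via the chain rule.

With F(x, y) equal to the left-hand side minus the right, differentiate F term by term:
  d/dx[3x^4] = 12x^3
  d/dx[5y^4] = 20y^3·y'
  d/dx[-11] = 0
Adding these up, d/dx[F] = 0 becomes
  (12x^3) + (20y^3)·y' = 0,
so isolating y',
  dy/dx = -(12x^3)/(20y^3) = -3x^3/(5y^3)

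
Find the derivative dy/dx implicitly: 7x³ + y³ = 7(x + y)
Differentiate both sides with respect to x, treating y as y(x). By the chain rule, any term containing y contributes a factor of y' = dy/dx when we differentiate it.

Move every term to one side and write the relation as F(x, y) = 0. Term by term,
  d/dx[7x^3] = 21x^2
  d/dx[-7x] = -7
  d/dx[y^3] = 3y^2·y'
  d/dx[-7y] = -7·y'

The pieces without y' make up ∂F/∂x and the coefficient of y' is ∂F/∂y:
  ∂F/∂x = 21x^2 - 7,
  ∂F/∂y = 3y^2 - 7.

Since d/dx[F] = ∂F/∂x + (∂F/∂y)·y' = 0, solve for y':
  (∂F/∂y)·y' = -∂F/∂x
  dy/dx = -(∂F/∂x)/(∂F/∂y) = -(21x^2 - 7)/(3y^2 - 7) = 7(1 - 3x^2)/(3y^2 - 7)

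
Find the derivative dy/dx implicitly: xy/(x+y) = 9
Take d/dx of both sides. Since y is implicitly a function of x, the chain rule attaches a y' = dy/dx factor whenever we differentiate through y.

Set F(x, y) = (left side) − (right side), so the curve is F = 0. Differentiating each term of F:
  d/dx[xy/(x + y)] = xy(-y' - 1)/(x + y)^2 + x·y'/(x + y) + y/(x + y)
  d/dx[-9] = 0

Collecting, the y'-free part is the partial derivative in x and the y' coefficient is the partial derivative in y:
  ∂F/∂x = -xy/(x + y)^2 + y/(x + y)
  ∂F/∂y = -xy/(x + y)^2 + x/(x + y)

so d/dx[F(x, y(x))] = ∂F/∂x + (∂F/∂y)·y' = 0. Rearranging,
  dy/dx = -(∂F/∂x)/(∂F/∂y) = -(-xy/(x + y)^2 + y/(x + y))/(-xy/(x + y)^2 + x/(x + y))
        = -(y^2/(x + y)^2)/(x^2/(x + y)^2) = -y^2/x^2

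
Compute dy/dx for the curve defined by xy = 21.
Differentiate both sides with respect to x, treating y as y(x). By the chain rule, any term containing y contributes a factor of y' = dy/dx when we differentiate it.

Move every term to one side and write the relation as F(x, y) = 0. Term by term,
  d/dx[xy] = x·y' + y
  d/dx[-21] = 0

The pieces without y' make up ∂F/∂x and the coefficient of y' is ∂F/∂y:
  ∂F/∂x = y,
  ∂F/∂y = x.

Since d/dx[F] = ∂F/∂x + (∂F/∂y)·y' = 0, solve for y':
  (∂F/∂y)·y' = -∂F/∂x
  dy/dx = -(∂F/∂x)/(∂F/∂y) = -(y)/(x) = -y/x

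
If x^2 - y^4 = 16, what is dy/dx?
Take d/dx of both sides. Since y is implicitly a function of x, the chain rule attaches a y' = dy/dx factor whenever we differentiate through y.

Set F(x, y) = (left side) − (right side), so the curve is F = 0. Differentiating each term of F:
  d/dx[x^2] = 2x
  d/dx[-y^4] = -4y^3·y'
  d/dx[-16] = 0

Collecting, the y'-free part is the partial derivative in x and the y' coefficient is the partial derivative in y:
  ∂F/∂x = 2x
  ∂F/∂y = -4y^3

so d/dx[F(x, y(x))] = ∂F/∂x + (∂F/∂y)·y' = 0. Rearranging,
  dy/dx = -(∂F/∂x)/(∂F/∂y) = -(2x)/(-4y^3) = x/(2y^3)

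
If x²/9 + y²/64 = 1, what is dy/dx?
Differentiate both sides with respect to x, treating y as y(x). By the chain rule, any term containing y contributes a factor of y' = dy/dx when we differentiate it.

Move every term to one side and write the relation as F(x, y) = 0. Term by term,
  d/dx[x^2/9] = 2x/9
  d/dx[y^2/64] = y·y'/32
  d/dx[-1] = 0

The pieces without y' make up ∂F/∂x and the coefficient of y' is ∂F/∂y:
  ∂F/∂x = 2x/9,
  ∂F/∂y = y/32.

Since d/dx[F] = ∂F/∂x + (∂F/∂y)·y' = 0, solve for y':
  (∂F/∂y)·y' = -∂F/∂x
  dy/dx = -(∂F/∂x)/(∂F/∂y) = -(2x/9)/(y/32) = -64x/(9y)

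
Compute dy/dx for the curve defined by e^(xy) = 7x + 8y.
Differentiate both sides with respect to x, treating y as y(x). By the chain rule, any term containing y contributes a factor of y' = dy/dx when we differentiate it.

Move every term to one side and write the relation as F(x, y) = 0. Term by term,
  d/dx[-7x] = -7
  d/dx[-8y] = -8·y'
  d/dx[e^(xy)] = (x·y' + y)·e^(xy)

The pieces without y' make up ∂F/∂x and the coefficient of y' is ∂F/∂y:
  ∂F/∂x = y·e^(xy) - 7,
  ∂F/∂y = x·e^(xy) - 8.

Since d/dx[F] = ∂F/∂x + (∂F/∂y)·y' = 0, solve for y':
  (∂F/∂y)·y' = -∂F/∂x
  dy/dx = -(∂F/∂x)/(∂F/∂y) = -(y·e^(xy) - 7)/(x·e^(xy) - 8) = (-y·e^(xy) + 7)/(x·e^(xy) - 8)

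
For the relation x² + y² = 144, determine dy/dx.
Differentiate both sides with respect to x, treating y as y(x). By the chain rule, any term containing y contributes a factor of y' = dy/dx when we differentiate it.

Move every term to one side and write the relation as F(x, y) = 0. Term by term,
  d/dx[x^2] = 2x
  d/dx[y^2] = 2y·y'
  d/dx[-144] = 0

The pieces without y' make up ∂F/∂x and the coefficient of y' is ∂F/∂y:
  ∂F/∂x = 2x,
  ∂F/∂y = 2y.

Since d/dx[F] = ∂F/∂x + (∂F/∂y)·y' = 0, solve for y':
  (∂F/∂y)·y' = -∂F/∂x
  dy/dx = -(∂F/∂x)/(∂F/∂y) = -(2x)/(2y) = -x/y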